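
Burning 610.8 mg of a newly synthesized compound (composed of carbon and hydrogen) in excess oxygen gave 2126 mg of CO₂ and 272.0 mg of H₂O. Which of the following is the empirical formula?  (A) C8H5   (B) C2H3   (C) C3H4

mol C = 2.126 g CO₂ ÷ 44.009 g/mol = 0.048308 mol
mol H = 2 × 0.2720 g H₂O ÷ 18.015 g/mol = 0.030197 mol
Divide by the smallest (0.030197 mol): C 1.600, H 1.000
Multiplying each by 5 gives whole numbers: C 8.00, H 5.00

(A) C8H5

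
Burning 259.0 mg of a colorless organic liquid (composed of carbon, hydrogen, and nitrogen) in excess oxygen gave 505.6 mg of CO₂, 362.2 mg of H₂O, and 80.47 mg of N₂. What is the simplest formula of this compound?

mol C = 0.5056 g CO₂ ÷ 44.009 g/mol = 0.011489 mol
mol H = 2 × 0.3622 g H₂O ÷ 18.015 g/mol = 0.040211 mol
mol N = 2 × 0.08047 g N₂ ÷ 28.014 g/mol = 0.0057450 mol
Divide by the smallest (0.0057450 mol): C 2.000, H 6.999, N 1.000

C2H7N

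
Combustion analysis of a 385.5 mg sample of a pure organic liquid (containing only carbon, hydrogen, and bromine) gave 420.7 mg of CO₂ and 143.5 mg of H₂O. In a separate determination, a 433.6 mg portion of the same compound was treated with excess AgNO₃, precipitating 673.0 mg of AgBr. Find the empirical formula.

C3H5Br

mol C = 0.4207 g CO₂ ÷ 44.009 g/mol = 0.0095594 mol
mol H = 2 × 0.1435 g H₂O ÷ 18.015 g/mol = 0.015931 mol
From the AgBr data: mol Br per gram of compound = (0.6730 ÷ 187.772) ÷ 0.4336 = 0.0082660 mol/g, so in the 0.3855 g combustion sample mol Br = 0.0031865 mol
Divide by the smallest (0.0031865 mol): C 3.000, H 5.000, Br 1.000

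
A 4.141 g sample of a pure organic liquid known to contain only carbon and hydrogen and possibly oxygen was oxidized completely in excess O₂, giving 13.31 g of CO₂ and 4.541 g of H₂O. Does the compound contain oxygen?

no

mol C = 13.31 g CO₂ ÷ 44.009 g/mol = 0.30244 mol
mol H = 2 × 4.541 g H₂O ÷ 18.015 g/mol = 0.50414 mol
C and H together account for 4.1408 g — essentially the entire 4.141 g sample — so the compound contains no oxygen.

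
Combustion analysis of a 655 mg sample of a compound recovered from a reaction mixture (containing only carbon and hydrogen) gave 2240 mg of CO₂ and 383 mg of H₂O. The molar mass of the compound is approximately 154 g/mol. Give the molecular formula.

mol C = 2.24 g CO₂ ÷ 44.009 g/mol = 0.05090 mol
mol H = 2 × 0.383 g H₂O ÷ 18.015 g/mol = 0.04252 mol
Divide by the smallest (0.04252 mol): C 1.197, H 1.000
Multiplying each by 5 gives whole numbers: C 5.99, H 5.00
Empirical formula: C6H5
Empirical-formula mass = 77.11 g/mol; 154 ÷ 77.11 ≈ 2, so the molecular formula is C12H10.

C12H10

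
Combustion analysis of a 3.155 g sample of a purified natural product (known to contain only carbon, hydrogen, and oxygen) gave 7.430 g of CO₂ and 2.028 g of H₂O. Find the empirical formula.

C3H4O

mol C = 7.430 g CO₂ ÷ 44.009 g/mol = 0.16883 mol
mol H = 2 × 2.028 g H₂O ÷ 18.015 g/mol = 0.22515 mol
mass O = 3.155 − (2.0278 + 0.22695) = 0.90025 g → mol O = 0.90025 ÷ 15.999 = 0.056269 mol
Divide by the smallest (0.056269 mol): C 3.000, H 4.001, O 1.000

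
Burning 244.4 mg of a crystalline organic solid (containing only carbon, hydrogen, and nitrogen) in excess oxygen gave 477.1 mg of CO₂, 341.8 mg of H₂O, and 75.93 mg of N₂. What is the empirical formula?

mol C = 0.4771 g CO₂ ÷ 44.009 g/mol = 0.010841 mol
mol H = 2 × 0.3418 g H₂O ÷ 18.015 g/mol = 0.037946 mol
mol N = 2 × 0.07593 g N₂ ÷ 28.014 g/mol = 0.0054209 mol
Divide by the smallest (0.0054209 mol): C 2.000, H 7.000, N 1.000

C2H7N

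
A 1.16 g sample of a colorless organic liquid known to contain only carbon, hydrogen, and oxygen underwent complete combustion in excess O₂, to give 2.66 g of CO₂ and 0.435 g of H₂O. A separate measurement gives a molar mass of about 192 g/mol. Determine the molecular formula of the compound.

mol C = 2.66 g CO₂ ÷ 44.009 g/mol = 0.06044 mol
mol H = 2 × 0.435 g H₂O ÷ 18.015 g/mol = 0.04829 mol
mass O = 1.16 − (0.7260 + 0.04868) = 0.3853 g → mol O = 0.3853 ÷ 15.999 = 0.02409 mol
Divide by the smallest (0.02409 mol): C 2.509, H 2.005, O 1.000
Multiplying each by 2 gives whole numbers: C 5.02, H 4.01, O 2.00
Empirical formula: C5H4O2
Empirical-formula mass = 96.08 g/mol; 192 ÷ 96.08 ≈ 2, so the molecular formula is C10H8O4.

C10H8O4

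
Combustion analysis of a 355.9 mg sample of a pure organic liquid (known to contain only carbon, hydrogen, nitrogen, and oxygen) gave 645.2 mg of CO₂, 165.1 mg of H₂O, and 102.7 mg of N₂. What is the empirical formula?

mol C = 0.6452 g CO₂ ÷ 44.009 g/mol = 0.014661 mol
mol H = 2 × 0.1651 g H₂O ÷ 18.015 g/mol = 0.018329 mol
mol N = 2 × 0.1027 g N₂ ÷ 28.014 g/mol = 0.0073320 mol
mass O = 0.3559 − (0.17609 + 0.018476 + 0.10270) = 0.058635 g → mol O = 0.058635 ÷ 15.999 = 0.0036649 mol
Divide by the smallest (0.0036649 mol): C 4.000, H 5.001, N 2.001, O 1.000

C4H5N2O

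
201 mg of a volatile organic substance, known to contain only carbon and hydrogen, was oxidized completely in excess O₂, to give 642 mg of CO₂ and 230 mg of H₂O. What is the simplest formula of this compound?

C4H7

mol C = 0.642 g CO₂ ÷ 44.009 g/mol = 0.01459 mol
mol H = 2 × 0.230 g H₂O ÷ 18.015 g/mol = 0.02553 mol
Divide by the smallest (0.01459 mol): C 1.000, H 1.750
Multiplying each by 4 gives whole numbers: C 4.00, H 7.00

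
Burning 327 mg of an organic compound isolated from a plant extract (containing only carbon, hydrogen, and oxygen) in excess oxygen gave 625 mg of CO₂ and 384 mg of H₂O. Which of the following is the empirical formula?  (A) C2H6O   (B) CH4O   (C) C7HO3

(A) C2H6O

mol C = 0.625 g CO₂ ÷ 44.009 g/mol = 0.01420 mol
mol H = 2 × 0.384 g H₂O ÷ 18.015 g/mol = 0.04263 mol
mass O = 0.327 − (0.1706 + 0.04297) = 0.1135 g → mol O = 0.1135 ÷ 15.999 = 0.007091 mol
Divide by the smallest (0.007091 mol): C 2.003, H 6.012, O 1.000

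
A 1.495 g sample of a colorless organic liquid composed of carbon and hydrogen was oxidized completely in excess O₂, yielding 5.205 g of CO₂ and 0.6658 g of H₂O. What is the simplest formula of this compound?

C8H5

mol C = 5.205 g CO₂ ÷ 44.009 g/mol = 0.11827 mol
mol H = 2 × 0.6658 g H₂O ÷ 18.015 g/mol = 0.073916 mol
Divide by the smallest (0.073916 mol): C 1.600, H 1.000
Multiplying each by 5 gives whole numbers: C 8.00, H 5.00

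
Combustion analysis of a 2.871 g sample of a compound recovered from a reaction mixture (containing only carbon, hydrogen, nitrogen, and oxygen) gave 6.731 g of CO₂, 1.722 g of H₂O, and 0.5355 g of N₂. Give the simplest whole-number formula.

C8H10N2O

mol C = 6.731 g CO₂ ÷ 44.009 g/mol = 0.15295 mol
mol H = 2 × 1.722 g H₂O ÷ 18.015 g/mol = 0.19117 mol
mol N = 2 × 0.5355 g N₂ ÷ 28.014 g/mol = 0.038231 mol
mass O = 2.871 − (1.8370 + 0.19270 + 0.53550) = 0.30576 g → mol O = 0.30576 ÷ 15.999 = 0.019111 mol
Divide by the smallest (0.019111 mol): C 8.003, H 10.003, N 2.000, O 1.000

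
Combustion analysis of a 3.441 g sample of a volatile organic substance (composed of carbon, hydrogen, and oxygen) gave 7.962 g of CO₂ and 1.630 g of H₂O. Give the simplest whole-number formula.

mol C = 7.962 g CO₂ ÷ 44.009 g/mol = 0.18092 mol
mol H = 2 × 1.630 g H₂O ÷ 18.015 g/mol = 0.18096 mol
mass O = 3.441 − (2.1730 + 0.18241) = 1.0856 g → mol O = 1.0856 ÷ 15.999 = 0.067854 mol
Divide by the smallest (0.067854 mol): C 2.666, H 2.667, O 1.000
Multiplying each by 3 gives whole numbers: C 8.00, H 8.00, O 3.00

C8H8O3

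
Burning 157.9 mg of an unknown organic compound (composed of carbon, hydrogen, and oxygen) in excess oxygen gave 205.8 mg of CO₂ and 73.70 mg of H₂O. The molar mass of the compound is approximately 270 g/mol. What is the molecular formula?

mol C = 0.2058 g CO₂ ÷ 44.009 g/mol = 0.0046763 mol
mol H = 2 × 0.07370 g H₂O ÷ 18.015 g/mol = 0.0081821 mol
mass O = 0.1579 − (0.056167 + 0.0082475) = 0.093485 g → mol O = 0.093485 ÷ 15.999 = 0.0058432 mol
Divide by the smallest (0.0046763 mol): C 1.000, H 1.750, O 1.250
Multiplying each by 4 gives whole numbers: C 4.00, H 7.00, O 5.00
Empirical formula: C4H7O5
Empirical-formula mass = 135.09 g/mol; 270 ÷ 135.09 ≈ 2, so the molecular formula is C8H14O10.

C8H14O10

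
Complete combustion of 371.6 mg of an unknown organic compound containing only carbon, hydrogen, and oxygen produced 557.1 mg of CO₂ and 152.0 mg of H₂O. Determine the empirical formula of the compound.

C3H4O3

mol C = 0.5571 g CO₂ ÷ 44.009 g/mol = 0.012659 mol
mol H = 2 × 0.1520 g H₂O ÷ 18.015 g/mol = 0.016875 mol
mass O = 0.3716 − (0.15204 + 0.017010) = 0.20255 g → mol O = 0.20255 ÷ 15.999 = 0.012660 mol
Divide by the smallest (0.012659 mol): C 1.000, H 1.333, O 1.000
Multiplying each by 3 gives whole numbers: C 3.00, H 4.00, O 3.00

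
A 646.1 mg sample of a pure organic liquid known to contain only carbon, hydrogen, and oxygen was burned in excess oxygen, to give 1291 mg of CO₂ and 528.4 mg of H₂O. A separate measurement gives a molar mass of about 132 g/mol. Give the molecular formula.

C6H12O3

mol C = 1.291 g CO₂ ÷ 44.009 g/mol = 0.029335 mol
mol H = 2 × 0.5284 g H₂O ÷ 18.015 g/mol = 0.058662 mol
mass O = 0.6461 − (0.35234 + 0.059132) = 0.23463 g → mol O = 0.23463 ÷ 15.999 = 0.014665 mol
Divide by the smallest (0.014665 mol): C 2.000, H 4.000, O 1.000
Empirical formula: C2H4O
Empirical-formula mass = 44.05 g/mol; 132 ÷ 44.05 ≈ 3, so the molecular formula is C6H12O3.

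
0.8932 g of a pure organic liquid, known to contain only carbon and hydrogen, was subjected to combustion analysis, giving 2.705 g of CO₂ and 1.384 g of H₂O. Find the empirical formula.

C2H5

mol C = 2.705 g CO₂ ÷ 44.009 g/mol = 0.061465 mol
mol H = 2 × 1.384 g H₂O ÷ 18.015 g/mol = 0.15365 mol
Divide by the smallest (0.061465 mol): C 1.000, H 2.500
Multiplying each by 2 gives whole numbers: C 2.00, H 5.00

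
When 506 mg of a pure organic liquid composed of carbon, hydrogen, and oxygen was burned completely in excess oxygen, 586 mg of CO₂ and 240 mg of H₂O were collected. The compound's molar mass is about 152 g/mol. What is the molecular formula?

mol C = 0.586 g CO₂ ÷ 44.009 g/mol = 0.01332 mol
mol H = 2 × 0.240 g H₂O ÷ 18.015 g/mol = 0.02664 mol
mass O = 0.506 − (0.1599 + 0.02686) = 0.3192 g → mol O = 0.3192 ÷ 15.999 = 0.01995 mol
Divide by the smallest (0.01332 mol): C 1.000, H 2.001, O 1.498
Multiplying each by 2 gives whole numbers: C 2.00, H 4.00, O 3.00
Empirical formula: C2H4O3
Empirical-formula mass = 76.05 g/mol; 152 ÷ 76.05 ≈ 2, so the molecular formula is C4H8O6.

C4H8O6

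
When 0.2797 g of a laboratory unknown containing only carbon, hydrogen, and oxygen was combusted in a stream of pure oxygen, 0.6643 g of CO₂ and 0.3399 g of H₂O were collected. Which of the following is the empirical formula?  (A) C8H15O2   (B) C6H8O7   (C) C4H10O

(C) C4H10O

mol C = 0.6643 g CO₂ ÷ 44.009 g/mol = 0.015095 mol
mol H = 2 × 0.3399 g H₂O ÷ 18.015 g/mol = 0.037735 mol
mass O = 0.2797 − (0.18130 + 0.038037) = 0.060361 g → mol O = 0.060361 ÷ 15.999 = 0.0037728 mol
Divide by the smallest (0.0037728 mol): C 4.001, H 10.002, O 1.000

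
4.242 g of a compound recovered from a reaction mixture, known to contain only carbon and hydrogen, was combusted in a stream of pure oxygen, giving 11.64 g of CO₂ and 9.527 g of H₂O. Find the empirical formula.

CH4

mol C = 11.64 g CO₂ ÷ 44.009 g/mol = 0.26449 mol
mol H = 2 × 9.527 g H₂O ÷ 18.015 g/mol = 1.0577 mol
Divide by the smallest (0.26449 mol): C 1.000, H 3.999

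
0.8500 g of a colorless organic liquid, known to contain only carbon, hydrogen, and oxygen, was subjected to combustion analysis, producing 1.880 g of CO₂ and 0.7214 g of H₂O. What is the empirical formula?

mol C = 1.880 g CO₂ ÷ 44.009 g/mol = 0.042719 mol
mol H = 2 × 0.7214 g H₂O ÷ 18.015 g/mol = 0.080089 mol
mass O = 0.8500 − (0.51309 + 0.080730) = 0.25618 g → mol O = 0.25618 ÷ 15.999 = 0.016012 mol
Divide by the smallest (0.016012 mol): C 2.668, H 5.002, O 1.000
Multiplying each by 3 gives whole numbers: C 8.00, H 15.01, O 3.00

C8H15O3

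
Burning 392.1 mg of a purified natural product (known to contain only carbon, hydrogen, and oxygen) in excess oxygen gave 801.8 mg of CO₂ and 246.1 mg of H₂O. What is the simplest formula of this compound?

C2H3O

mol C = 0.8018 g CO₂ ÷ 44.009 g/mol = 0.018219 mol
mol H = 2 × 0.2461 g H₂O ÷ 18.015 g/mol = 0.027322 mol
mass O = 0.3921 − (0.21883 + 0.027540) = 0.14573 g → mol O = 0.14573 ÷ 15.999 = 0.0091088 mol
Divide by the smallest (0.0091088 mol): C 2.000, H 2.999, O 1.000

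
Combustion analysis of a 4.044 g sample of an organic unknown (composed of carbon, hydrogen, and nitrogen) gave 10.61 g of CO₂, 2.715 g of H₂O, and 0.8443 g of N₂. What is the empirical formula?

mol C = 10.61 g CO₂ ÷ 44.009 g/mol = 0.24109 mol
mol H = 2 × 2.715 g H₂O ÷ 18.015 g/mol = 0.30142 mol
mol N = 2 × 0.8443 g N₂ ÷ 28.014 g/mol = 0.060277 mol
Divide by the smallest (0.060277 mol): C 4.000, H 5.001, N 1.000

C4H5N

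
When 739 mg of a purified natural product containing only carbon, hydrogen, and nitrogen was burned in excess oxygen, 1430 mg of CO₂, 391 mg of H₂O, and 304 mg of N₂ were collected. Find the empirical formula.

mol C = 1.43 g CO₂ ÷ 44.009 g/mol = 0.03249 mol
mol H = 2 × 0.391 g H₂O ÷ 18.015 g/mol = 0.04341 mol
mol N = 2 × 0.304 g N₂ ÷ 28.014 g/mol = 0.02170 mol
Divide by the smallest (0.02170 mol): C 1.497, H 2.000, N 1.000
Multiplying each by 2 gives whole numbers: C 2.99, H 4.00, N 2.00

C3H4N2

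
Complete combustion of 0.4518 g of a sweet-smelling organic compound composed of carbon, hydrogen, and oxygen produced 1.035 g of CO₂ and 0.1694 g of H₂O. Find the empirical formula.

mol C = 1.035 g CO₂ ÷ 44.009 g/mol = 0.023518 mol
mol H = 2 × 0.1694 g H₂O ÷ 18.015 g/mol = 0.018807 mol
mass O = 0.4518 − (0.28247 + 0.018957) = 0.15037 g → mol O = 0.15037 ÷ 15.999 = 0.0093987 mol
Divide by the smallest (0.0093987 mol): C 2.502, H 2.001, O 1.000
Multiplying each by 2 gives whole numbers: C 5.00, H 4.00, O 2.00

C5H4O2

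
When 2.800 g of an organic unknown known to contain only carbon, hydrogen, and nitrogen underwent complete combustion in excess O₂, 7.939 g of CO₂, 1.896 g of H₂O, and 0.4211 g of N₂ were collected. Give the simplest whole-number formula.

mol C = 7.939 g CO₂ ÷ 44.009 g/mol = 0.18039 mol
mol H = 2 × 1.896 g H₂O ÷ 18.015 g/mol = 0.21049 mol
mol N = 2 × 0.4211 g N₂ ÷ 28.014 g/mol = 0.030064 mol
Divide by the smallest (0.030064 mol): C 6.000, H 7.002, N 1.000

C6H7N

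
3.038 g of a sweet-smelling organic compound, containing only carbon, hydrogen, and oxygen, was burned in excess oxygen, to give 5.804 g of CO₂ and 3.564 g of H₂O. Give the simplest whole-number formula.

mol C = 5.804 g CO₂ ÷ 44.009 g/mol = 0.13188 mol
mol H = 2 × 3.564 g H₂O ÷ 18.015 g/mol = 0.39567 mol
mass O = 3.038 − (1.5840 + 0.39884) = 1.0551 g → mol O = 1.0551 ÷ 15.999 = 0.065950 mol
Divide by the smallest (0.065950 mol): C 2.000, H 6.000, O 1.000

C2H6O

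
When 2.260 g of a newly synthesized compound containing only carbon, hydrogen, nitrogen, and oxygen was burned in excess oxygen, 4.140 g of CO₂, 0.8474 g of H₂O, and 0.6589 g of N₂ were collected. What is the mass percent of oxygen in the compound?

mol C = 4.140 g CO₂ ÷ 44.009 g/mol = 0.094072 mol
mol H = 2 × 0.8474 g H₂O ÷ 18.015 g/mol = 0.094077 mol
mol N = 2 × 0.6589 g N₂ ÷ 28.014 g/mol = 0.047041 mol
mass O = 2.260 − (1.1299 + 0.094830 + 0.65890) = 0.37638 g → mol O = 0.37638 ÷ 15.999 = 0.023525 mol
mass % O = 0.37638 g ÷ 2.260 g × 100%

16.65%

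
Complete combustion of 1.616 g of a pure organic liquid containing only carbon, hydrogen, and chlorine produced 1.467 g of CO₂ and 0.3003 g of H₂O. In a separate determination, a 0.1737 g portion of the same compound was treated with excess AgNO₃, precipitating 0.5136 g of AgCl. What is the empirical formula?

CHCl

mol C = 1.467 g CO₂ ÷ 44.009 g/mol = 0.033334 mol
mol H = 2 × 0.3003 g H₂O ÷ 18.015 g/mol = 0.033339 mol
From the AgCl data: mol Cl per gram of compound = (0.5136 ÷ 143.318) ÷ 0.1737 = 0.020631 mol/g, so in the 1.616 g combustion sample mol Cl = 0.033340 mol
Divide by the smallest (0.033334 mol): C 1.000, H 1.000, Cl 1.000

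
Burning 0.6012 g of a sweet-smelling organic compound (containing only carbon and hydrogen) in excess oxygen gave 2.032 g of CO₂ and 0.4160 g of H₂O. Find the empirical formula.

CH

mol C = 2.032 g CO₂ ÷ 44.009 g/mol = 0.046172 mol
mol H = 2 × 0.4160 g H₂O ÷ 18.015 g/mol = 0.046184 mol
Divide by the smallest (0.046172 mol): C 1.000, H 1.000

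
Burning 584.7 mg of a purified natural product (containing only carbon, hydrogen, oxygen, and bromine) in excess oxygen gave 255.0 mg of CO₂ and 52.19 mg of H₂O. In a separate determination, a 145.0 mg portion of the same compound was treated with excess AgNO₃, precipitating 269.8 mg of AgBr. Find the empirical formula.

C2H2Br2O

mol C = 0.2550 g CO₂ ÷ 44.009 g/mol = 0.0057943 mol
mol H = 2 × 0.05219 g H₂O ÷ 18.015 g/mol = 0.0057941 mol
From the AgBr data: mol Br per gram of compound = (0.2698 ÷ 187.772) ÷ 0.1450 = 0.0099093 mol/g, so in the 0.5847 g combustion sample mol Br = 0.0057940 mol
mass O = 0.5847 − (0.069595 + 0.0058404 + 0.46296) = 0.046303 g → mol O = 0.046303 ÷ 15.999 = 0.0028941 mol
Divide by the smallest (0.0028941 mol): C 2.002, H 2.002, Br 2.002, O 1.000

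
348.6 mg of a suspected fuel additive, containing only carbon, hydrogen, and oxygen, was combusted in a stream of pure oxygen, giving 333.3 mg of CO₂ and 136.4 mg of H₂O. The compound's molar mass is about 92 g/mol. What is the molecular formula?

C2H4O4

mol C = 0.3333 g CO₂ ÷ 44.009 g/mol = 0.0075735 mol
mol H = 2 × 0.1364 g H₂O ÷ 18.015 g/mol = 0.015143 mol
mass O = 0.3486 − (0.090965 + 0.015264) = 0.24237 g → mol O = 0.24237 ÷ 15.999 = 0.015149 mol
Divide by the smallest (0.0075735 mol): C 1.000, H 1.999, O 2.000
Empirical formula: CH2O2
Empirical-formula mass = 46.02 g/mol; 92 ÷ 46.02 ≈ 2, so the molecular formula is C2H4O4.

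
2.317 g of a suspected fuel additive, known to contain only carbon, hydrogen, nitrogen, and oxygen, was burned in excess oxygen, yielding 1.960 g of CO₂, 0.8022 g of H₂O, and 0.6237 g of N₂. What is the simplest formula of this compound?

mol C = 1.960 g CO₂ ÷ 44.009 g/mol = 0.044536 mol
mol H = 2 × 0.8022 g H₂O ÷ 18.015 g/mol = 0.089059 mol
mol N = 2 × 0.6237 g N₂ ÷ 28.014 g/mol = 0.044528 mol
mass O = 2.317 − (0.53493 + 0.089772 + 0.62370) = 1.0686 g → mol O = 1.0686 ÷ 15.999 = 0.066792 mol
Divide by the smallest (0.044528 mol): C 1.000, H 2.000, N 1.000, O 1.500
Multiplying each by 2 gives whole numbers: C 2.00, H 4.00, N 2.00, O 3.00

C2H4N2O3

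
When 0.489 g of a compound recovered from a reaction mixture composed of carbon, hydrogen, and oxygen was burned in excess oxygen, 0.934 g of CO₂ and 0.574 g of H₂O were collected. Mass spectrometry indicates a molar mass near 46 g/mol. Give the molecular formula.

C2H6O

mol C = 0.934 g CO₂ ÷ 44.009 g/mol = 0.02122 mol
mol H = 2 × 0.574 g H₂O ÷ 18.015 g/mol = 0.06372 mol
mass O = 0.489 − (0.2549 + 0.06423) = 0.1699 g → mol O = 0.1699 ÷ 15.999 = 0.01062 mol
Divide by the smallest (0.01062 mol): C 1.999, H 6.002, O 1.000
Empirical formula: C2H6O
Empirical-formula mass = 46.07 g/mol; 46 ÷ 46.07 ≈ 1, so the molecular formula is C2H6O.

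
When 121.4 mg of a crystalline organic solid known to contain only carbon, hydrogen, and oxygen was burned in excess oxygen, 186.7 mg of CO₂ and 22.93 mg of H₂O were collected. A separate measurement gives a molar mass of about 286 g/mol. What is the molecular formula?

C10H6O10

mol C = 0.1867 g CO₂ ÷ 44.009 g/mol = 0.0042423 mol
mol H = 2 × 0.02293 g H₂O ÷ 18.015 g/mol = 0.0025457 mol
mass O = 0.1214 − (0.050954 + 0.0025660) = 0.067880 g → mol O = 0.067880 ÷ 15.999 = 0.0042427 mol
Divide by the smallest (0.0025457 mol): C 1.666, H 1.000, O 1.667
Multiplying each by 3 gives whole numbers: C 5.00, H 3.00, O 5.00
Empirical formula: C5H3O5
Empirical-formula mass = 143.07 g/mol; 286 ÷ 143.07 ≈ 2, so the molecular formula is C10H6O10.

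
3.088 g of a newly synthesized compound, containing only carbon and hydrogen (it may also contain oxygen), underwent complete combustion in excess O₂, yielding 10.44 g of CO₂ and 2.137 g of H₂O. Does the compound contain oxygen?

no

mol C = 10.44 g CO₂ ÷ 44.009 g/mol = 0.23722 mol
mol H = 2 × 2.137 g H₂O ÷ 18.015 g/mol = 0.23725 mol
C and H together account for 3.0884 g — essentially the entire 3.088 g sample — so the compound contains no oxygen.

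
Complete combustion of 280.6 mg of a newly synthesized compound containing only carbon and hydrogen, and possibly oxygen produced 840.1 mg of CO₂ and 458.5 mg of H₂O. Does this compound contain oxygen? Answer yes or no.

no

mol C = 0.8401 g CO₂ ÷ 44.009 g/mol = 0.019089 mol
mol H = 2 × 0.4585 g H₂O ÷ 18.015 g/mol = 0.050902 mol
C and H together account for 0.28059 g — essentially the entire 0.2806 g sample — so the compound contains no oxygen.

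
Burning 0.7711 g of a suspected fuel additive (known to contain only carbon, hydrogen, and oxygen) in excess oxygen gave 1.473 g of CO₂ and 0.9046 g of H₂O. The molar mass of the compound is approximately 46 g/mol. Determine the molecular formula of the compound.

mol C = 1.473 g CO₂ ÷ 44.009 g/mol = 0.033470 mol
mol H = 2 × 0.9046 g H₂O ÷ 18.015 g/mol = 0.10043 mol
mass O = 0.7711 − (0.40201 + 0.10123) = 0.26786 g → mol O = 0.26786 ÷ 15.999 = 0.016742 mol
Divide by the smallest (0.016742 mol): C 1.999, H 5.999, O 1.000
Empirical formula: C2H6O
Empirical-formula mass = 46.07 g/mol; 46 ÷ 46.07 ≈ 1, so the molecular formula is C2H6O.

C2H6O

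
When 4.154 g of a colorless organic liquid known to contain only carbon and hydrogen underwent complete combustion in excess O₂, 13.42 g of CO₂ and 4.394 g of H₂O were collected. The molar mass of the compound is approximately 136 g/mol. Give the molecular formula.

mol C = 13.42 g CO₂ ÷ 44.009 g/mol = 0.30494 mol
mol H = 2 × 4.394 g H₂O ÷ 18.015 g/mol = 0.48782 mol
Divide by the smallest (0.30494 mol): C 1.000, H 1.600
Multiplying each by 5 gives whole numbers: C 5.00, H 8.00
Empirical formula: C5H8
Empirical-formula mass = 68.12 g/mol; 136 ÷ 68.12 ≈ 2, so the molecular formula is C10H16.

C10H16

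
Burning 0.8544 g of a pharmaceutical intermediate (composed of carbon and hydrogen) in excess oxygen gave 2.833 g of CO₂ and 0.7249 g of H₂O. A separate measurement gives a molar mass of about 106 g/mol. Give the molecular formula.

C8H10

mol C = 2.833 g CO₂ ÷ 44.009 g/mol = 0.064373 mol
mol H = 2 × 0.7249 g H₂O ÷ 18.015 g/mol = 0.080477 mol
Divide by the smallest (0.064373 mol): C 1.000, H 1.250
Multiplying each by 4 gives whole numbers: C 4.00, H 5.00
Empirical formula: C4H5
Empirical-formula mass = 53.08 g/mol; 106 ÷ 53.08 ≈ 2, so the molecular formula is C8H10.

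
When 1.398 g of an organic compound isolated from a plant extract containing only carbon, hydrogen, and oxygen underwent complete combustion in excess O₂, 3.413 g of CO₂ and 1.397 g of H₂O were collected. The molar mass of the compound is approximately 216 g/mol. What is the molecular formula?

C12H24O3

mol C = 3.413 g CO₂ ÷ 44.009 g/mol = 0.077552 mol
mol H = 2 × 1.397 g H₂O ÷ 18.015 g/mol = 0.15509 mol
mass O = 1.398 − (0.93148 + 0.15633) = 0.31019 g → mol O = 0.31019 ÷ 15.999 = 0.019388 mol
Divide by the smallest (0.019388 mol): C 4.000, H 8.000, O 1.000
Empirical formula: C4H8O
Empirical-formula mass = 72.11 g/mol; 216 ÷ 72.11 ≈ 3, so the molecular formula is C12H24O3.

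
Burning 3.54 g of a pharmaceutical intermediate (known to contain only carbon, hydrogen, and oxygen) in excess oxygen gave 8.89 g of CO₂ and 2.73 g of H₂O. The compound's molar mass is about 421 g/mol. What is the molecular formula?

C24H36O6

mol C = 8.89 g CO₂ ÷ 44.009 g/mol = 0.2020 mol
mol H = 2 × 2.73 g H₂O ÷ 18.015 g/mol = 0.3031 mol
mass O = 3.54 − (2.426 + 0.3055) = 0.8082 g → mol O = 0.8082 ÷ 15.999 = 0.05052 mol
Divide by the smallest (0.05052 mol): C 3.999, H 6.000, O 1.000
Empirical formula: C4H6O
Empirical-formula mass = 70.09 g/mol; 421 ÷ 70.09 ≈ 6, so the molecular formula is C24H36O6.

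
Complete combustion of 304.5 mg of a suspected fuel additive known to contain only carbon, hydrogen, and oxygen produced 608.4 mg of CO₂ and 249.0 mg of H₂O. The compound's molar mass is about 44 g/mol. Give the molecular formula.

C2H4O

mol C = 0.6084 g CO₂ ÷ 44.009 g/mol = 0.013824 mol
mol H = 2 × 0.2490 g H₂O ÷ 18.015 g/mol = 0.027644 mol
mass O = 0.3045 − (0.16605 + 0.027865) = 0.11059 g → mol O = 0.11059 ÷ 15.999 = 0.0069123 mol
Divide by the smallest (0.0069123 mol): C 2.000, H 3.999, O 1.000
Empirical formula: C2H4O
Empirical-formula mass = 44.05 g/mol; 44 ÷ 44.05 ≈ 1, so the molecular formula is C2H4O.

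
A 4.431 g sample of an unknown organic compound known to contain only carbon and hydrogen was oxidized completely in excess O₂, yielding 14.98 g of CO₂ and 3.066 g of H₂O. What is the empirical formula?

CH

mol C = 14.98 g CO₂ ÷ 44.009 g/mol = 0.34038 mol
mol H = 2 × 3.066 g H₂O ÷ 18.015 g/mol = 0.34038 mol
Divide by the smallest (0.34038 mol): C 1.000, H 1.000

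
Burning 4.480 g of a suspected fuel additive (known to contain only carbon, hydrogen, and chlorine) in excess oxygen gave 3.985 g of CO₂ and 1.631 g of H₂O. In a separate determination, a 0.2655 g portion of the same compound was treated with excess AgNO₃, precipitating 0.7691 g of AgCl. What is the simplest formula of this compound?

mol C = 3.985 g CO₂ ÷ 44.009 g/mol = 0.090550 mol
mol H = 2 × 1.631 g H₂O ÷ 18.015 g/mol = 0.18107 mol
From the AgCl data: mol Cl per gram of compound = (0.7691 ÷ 143.318) ÷ 0.2655 = 0.020212 mol/g, so in the 4.480 g combustion sample mol Cl = 0.090551 mol
Divide by the smallest (0.090550 mol): C 1.000, H 2.000, Cl 1.000

CH2Cl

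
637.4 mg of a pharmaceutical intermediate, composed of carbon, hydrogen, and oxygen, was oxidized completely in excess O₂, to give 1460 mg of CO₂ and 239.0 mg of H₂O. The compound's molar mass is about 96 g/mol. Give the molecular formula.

C5H4O2

mol C = 1.460 g CO₂ ÷ 44.009 g/mol = 0.033175 mol
mol H = 2 × 0.2390 g H₂O ÷ 18.015 g/mol = 0.026533 mol
mass O = 0.6374 − (0.39847 + 0.026746) = 0.21219 g → mol O = 0.21219 ÷ 15.999 = 0.013263 mol
Divide by the smallest (0.013263 mol): C 2.501, H 2.001, O 1.000
Multiplying each by 2 gives whole numbers: C 5.00, H 4.00, O 2.00
Empirical formula: C5H4O2
Empirical-formula mass = 96.08 g/mol; 96 ÷ 96.08 ≈ 1, so the molecular formula is C5H4O2.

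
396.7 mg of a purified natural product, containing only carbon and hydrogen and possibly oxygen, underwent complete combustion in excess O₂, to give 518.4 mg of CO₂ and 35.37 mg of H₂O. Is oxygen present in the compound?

mol C = 0.5184 g CO₂ ÷ 44.009 g/mol = 0.011779 mol
mol H = 2 × 0.03537 g H₂O ÷ 18.015 g/mol = 0.0039267 mol
C and H account for only 0.14544 g of the 0.3967 g sample; the remaining 0.25126 g must be oxygen.

yes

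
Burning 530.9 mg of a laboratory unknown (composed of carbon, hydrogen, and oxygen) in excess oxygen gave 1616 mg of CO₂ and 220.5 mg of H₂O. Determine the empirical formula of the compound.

C9H6O

mol C = 1.616 g CO₂ ÷ 44.009 g/mol = 0.036720 mol
mol H = 2 × 0.2205 g H₂O ÷ 18.015 g/mol = 0.024480 mol
mass O = 0.5309 − (0.44104 + 0.024675) = 0.065184 g → mol O = 0.065184 ÷ 15.999 = 0.0040742 mol
Divide by the smallest (0.0040742 mol): C 9.013, H 6.008, O 1.000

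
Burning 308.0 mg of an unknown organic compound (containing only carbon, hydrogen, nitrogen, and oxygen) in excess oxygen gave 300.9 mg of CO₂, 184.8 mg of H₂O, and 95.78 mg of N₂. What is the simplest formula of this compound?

mol C = 0.3009 g CO₂ ÷ 44.009 g/mol = 0.0068372 mol
mol H = 2 × 0.1848 g H₂O ÷ 18.015 g/mol = 0.020516 mol
mol N = 2 × 0.09578 g N₂ ÷ 28.014 g/mol = 0.0068380 mol
mass O = 0.3080 − (0.082122 + 0.020680 + 0.095780) = 0.10942 g → mol O = 0.10942 ÷ 15.999 = 0.0068390 mol
Divide by the smallest (0.0068372 mol): C 1.000, H 3.001, N 1.000, O 1.000

CH3NO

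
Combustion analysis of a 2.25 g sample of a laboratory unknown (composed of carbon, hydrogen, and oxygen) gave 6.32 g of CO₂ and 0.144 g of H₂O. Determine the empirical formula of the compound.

mol C = 6.32 g CO₂ ÷ 44.009 g/mol = 0.1436 mol
mol H = 2 × 0.144 g H₂O ÷ 18.015 g/mol = 0.01599 mol
mass O = 2.25 − (1.725 + 0.01611) = 0.5090 g → mol O = 0.5090 ÷ 15.999 = 0.03182 mol
Divide by the smallest (0.01599 mol): C 8.983, H 1.000, O 1.990

C9HO2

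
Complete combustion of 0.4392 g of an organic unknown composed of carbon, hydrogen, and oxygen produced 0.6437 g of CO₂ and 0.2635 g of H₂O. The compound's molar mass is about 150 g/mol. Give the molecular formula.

C5H10O5

mol C = 0.6437 g CO₂ ÷ 44.009 g/mol = 0.014627 mol
mol H = 2 × 0.2635 g H₂O ÷ 18.015 g/mol = 0.029253 mol
mass O = 0.4392 − (0.17568 + 0.029487) = 0.23403 g → mol O = 0.23403 ÷ 15.999 = 0.014628 mol
Divide by the smallest (0.014627 mol): C 1.000, H 2.000, O 1.000
Empirical formula: CH2O
Empirical-formula mass = 30.03 g/mol; 150 ÷ 30.03 ≈ 5, so the molecular formula is C5H10O5.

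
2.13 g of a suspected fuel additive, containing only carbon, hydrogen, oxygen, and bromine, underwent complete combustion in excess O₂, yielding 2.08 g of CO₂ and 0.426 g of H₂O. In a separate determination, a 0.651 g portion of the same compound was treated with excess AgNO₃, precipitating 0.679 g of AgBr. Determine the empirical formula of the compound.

mol C = 2.08 g CO₂ ÷ 44.009 g/mol = 0.04726 mol
mol H = 2 × 0.426 g H₂O ÷ 18.015 g/mol = 0.04729 mol
From the AgBr data: mol Br per gram of compound = (0.679 ÷ 187.772) ÷ 0.651 = 0.005555 mol/g, so in the 2.13 g combustion sample mol Br = 0.01183 mol
mass O = 2.13 − (0.5677 + 0.04767 + 0.9454) = 0.5693 g → mol O = 0.5693 ÷ 15.999 = 0.03558 mol
Divide by the smallest (0.01183 mol): C 3.995, H 3.997, Br 1.000, O 3.007

C4H4BrO3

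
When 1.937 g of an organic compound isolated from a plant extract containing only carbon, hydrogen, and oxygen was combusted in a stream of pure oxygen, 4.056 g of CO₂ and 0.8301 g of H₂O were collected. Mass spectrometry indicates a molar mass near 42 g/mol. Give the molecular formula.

mol C = 4.056 g CO₂ ÷ 44.009 g/mol = 0.092163 mol
mol H = 2 × 0.8301 g H₂O ÷ 18.015 g/mol = 0.092157 mol
mass O = 1.937 − (1.1070 + 0.092894) = 0.73714 g → mol O = 0.73714 ÷ 15.999 = 0.046074 mol
Divide by the smallest (0.046074 mol): C 2.000, H 2.000, O 1.000
Empirical formula: C2H2O
Empirical-formula mass = 42.04 g/mol; 42 ÷ 42.04 ≈ 1, so the molecular formula is C2H2O.

C2H2O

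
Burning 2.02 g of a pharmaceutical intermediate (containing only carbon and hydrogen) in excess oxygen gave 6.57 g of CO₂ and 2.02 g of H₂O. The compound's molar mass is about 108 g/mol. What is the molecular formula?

mol C = 6.57 g CO₂ ÷ 44.009 g/mol = 0.1493 mol
mol H = 2 × 2.02 g H₂O ÷ 18.015 g/mol = 0.2243 mol
Divide by the smallest (0.1493 mol): C 1.000, H 1.502
Multiplying each by 2 gives whole numbers: C 2.00, H 3.00
Empirical formula: C2H3
Empirical-formula mass = 27.05 g/mol; 108 ÷ 27.05 ≈ 4, so the molecular formula is C8H12.

C8H12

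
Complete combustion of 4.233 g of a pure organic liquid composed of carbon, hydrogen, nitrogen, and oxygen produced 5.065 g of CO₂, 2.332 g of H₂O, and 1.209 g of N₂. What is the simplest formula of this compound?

mol C = 5.065 g CO₂ ÷ 44.009 g/mol = 0.11509 mol
mol H = 2 × 2.332 g H₂O ÷ 18.015 g/mol = 0.25890 mol
mol N = 2 × 1.209 g N₂ ÷ 28.014 g/mol = 0.086314 mol
mass O = 4.233 − (1.3823 + 0.26097 + 1.2090) = 1.3807 g → mol O = 1.3807 ÷ 15.999 = 0.086298 mol
Divide by the smallest (0.086298 mol): C 1.334, H 3.000, N 1.000, O 1.000
Multiplying each by 3 gives whole numbers: C 4.00, H 9.00, N 3.00, O 3.00

C4H9N3O3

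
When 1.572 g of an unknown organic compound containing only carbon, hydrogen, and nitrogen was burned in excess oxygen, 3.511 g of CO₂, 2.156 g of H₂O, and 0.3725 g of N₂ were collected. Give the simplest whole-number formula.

C3H9N

mol C = 3.511 g CO₂ ÷ 44.009 g/mol = 0.079779 mol
mol H = 2 × 2.156 g H₂O ÷ 18.015 g/mol = 0.23936 mol
mol N = 2 × 0.3725 g N₂ ÷ 28.014 g/mol = 0.026594 mol
Divide by the smallest (0.026594 mol): C 3.000, H 9.000, N 1.000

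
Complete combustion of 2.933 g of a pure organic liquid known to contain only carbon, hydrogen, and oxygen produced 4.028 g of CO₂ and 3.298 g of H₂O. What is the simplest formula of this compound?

CH4O

mol C = 4.028 g CO₂ ÷ 44.009 g/mol = 0.091527 mol
mol H = 2 × 3.298 g H₂O ÷ 18.015 g/mol = 0.36614 mol
mass O = 2.933 − (1.0993 + 0.36907) = 1.4646 g → mol O = 1.4646 ÷ 15.999 = 0.091543 mol
Divide by the smallest (0.091527 mol): C 1.000, H 4.000, O 1.000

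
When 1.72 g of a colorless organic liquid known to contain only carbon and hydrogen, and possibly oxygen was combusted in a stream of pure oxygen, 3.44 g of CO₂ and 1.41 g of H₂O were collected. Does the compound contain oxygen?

yes

mol C = 3.44 g CO₂ ÷ 44.009 g/mol = 0.07817 mol
mol H = 2 × 1.41 g H₂O ÷ 18.015 g/mol = 0.1565 mol
C and H account for only 1.097 g of the 1.72 g sample; the remaining 0.6234 g must be oxygen.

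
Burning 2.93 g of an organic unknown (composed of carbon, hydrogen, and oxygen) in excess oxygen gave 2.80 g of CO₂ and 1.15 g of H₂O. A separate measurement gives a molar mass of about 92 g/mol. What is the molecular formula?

mol C = 2.80 g CO₂ ÷ 44.009 g/mol = 0.06362 mol
mol H = 2 × 1.15 g H₂O ÷ 18.015 g/mol = 0.1277 mol
mass O = 2.93 − (0.7642 + 0.1287) = 2.037 g → mol O = 2.037 ÷ 15.999 = 0.1273 mol
Divide by the smallest (0.06362 mol): C 1.000, H 2.007, O 2.001
Empirical formula: CH2O2
Empirical-formula mass = 46.02 g/mol; 92 ÷ 46.02 ≈ 2, so the molecular formula is C2H4O4.

C2H4O4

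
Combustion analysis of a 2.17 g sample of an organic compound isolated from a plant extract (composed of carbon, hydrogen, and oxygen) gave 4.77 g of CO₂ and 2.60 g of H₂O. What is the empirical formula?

mol C = 4.77 g CO₂ ÷ 44.009 g/mol = 0.1084 mol
mol H = 2 × 2.60 g H₂O ÷ 18.015 g/mol = 0.2886 mol
mass O = 2.17 − (1.302 + 0.2910) = 0.5772 g → mol O = 0.5772 ÷ 15.999 = 0.03608 mol
Divide by the smallest (0.03608 mol): C 3.004, H 8.001, O 1.000

C3H8O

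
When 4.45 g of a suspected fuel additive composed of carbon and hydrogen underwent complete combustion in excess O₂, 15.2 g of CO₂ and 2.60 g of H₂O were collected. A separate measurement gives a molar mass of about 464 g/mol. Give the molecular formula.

mol C = 15.2 g CO₂ ÷ 44.009 g/mol = 0.3454 mol
mol H = 2 × 2.60 g H₂O ÷ 18.015 g/mol = 0.2886 mol
Divide by the smallest (0.2886 mol): C 1.197, H 1.000
Multiplying each by 5 gives whole numbers: C 5.98, H 5.00
Empirical formula: C6H5
Empirical-formula mass = 77.11 g/mol; 464 ÷ 77.11 ≈ 6, so the molecular formula is C36H30.

C36H30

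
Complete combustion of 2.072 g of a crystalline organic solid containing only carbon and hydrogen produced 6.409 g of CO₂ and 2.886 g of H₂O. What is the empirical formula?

C5H11

mol C = 6.409 g CO₂ ÷ 44.009 g/mol = 0.14563 mol
mol H = 2 × 2.886 g H₂O ÷ 18.015 g/mol = 0.32040 mol
Divide by the smallest (0.14563 mol): C 1.000, H 2.200
Multiplying each by 5 gives whole numbers: C 5.00, H 11.00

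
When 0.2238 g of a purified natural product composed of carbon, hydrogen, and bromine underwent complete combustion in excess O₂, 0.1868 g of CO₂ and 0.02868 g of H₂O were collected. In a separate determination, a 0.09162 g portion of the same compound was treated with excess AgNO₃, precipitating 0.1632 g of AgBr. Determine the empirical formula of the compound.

mol C = 0.1868 g CO₂ ÷ 44.009 g/mol = 0.0042446 mol
mol H = 2 × 0.02868 g H₂O ÷ 18.015 g/mol = 0.0031840 mol
From the AgBr data: mol Br per gram of compound = (0.1632 ÷ 187.772) ÷ 0.09162 = 0.0094863 mol/g, so in the 0.2238 g combustion sample mol Br = 0.0021230 mol
Divide by the smallest (0.0021230 mol): C 1.999, H 1.500, Br 1.000
Multiplying each by 2 gives whole numbers: C 4.00, H 3.00, Br 2.00

C4H3Br2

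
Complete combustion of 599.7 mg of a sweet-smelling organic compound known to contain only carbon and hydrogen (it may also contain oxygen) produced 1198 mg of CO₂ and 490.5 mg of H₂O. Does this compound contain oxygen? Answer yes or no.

mol C = 1.198 g CO₂ ÷ 44.009 g/mol = 0.027222 mol
mol H = 2 × 0.4905 g H₂O ÷ 18.015 g/mol = 0.054455 mol
C and H account for only 0.38185 g of the 0.5997 g sample; the remaining 0.21785 g must be oxygen.

yes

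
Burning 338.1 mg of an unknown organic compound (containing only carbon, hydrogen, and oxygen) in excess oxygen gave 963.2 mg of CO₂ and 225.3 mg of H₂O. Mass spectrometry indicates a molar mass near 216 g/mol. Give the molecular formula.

C14H16O2

mol C = 0.9632 g CO₂ ÷ 44.009 g/mol = 0.021886 mol
mol H = 2 × 0.2253 g H₂O ÷ 18.015 g/mol = 0.025012 mol
mass O = 0.3381 − (0.26288 + 0.025213) = 0.050009 g → mol O = 0.050009 ÷ 15.999 = 0.0031258 mol
Divide by the smallest (0.0031258 mol): C 7.002, H 8.002, O 1.000
Empirical formula: C7H8O
Empirical-formula mass = 108.14 g/mol; 216 ÷ 108.14 ≈ 2, so the molecular formula is C14H16O2.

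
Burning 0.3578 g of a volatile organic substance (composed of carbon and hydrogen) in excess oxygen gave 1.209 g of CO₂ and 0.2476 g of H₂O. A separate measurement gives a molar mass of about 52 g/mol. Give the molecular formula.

mol C = 1.209 g CO₂ ÷ 44.009 g/mol = 0.027472 mol
mol H = 2 × 0.2476 g H₂O ÷ 18.015 g/mol = 0.027488 mol
Divide by the smallest (0.027472 mol): C 1.000, H 1.001
Empirical formula: CH
Empirical-formula mass = 13.02 g/mol; 52 ÷ 13.02 ≈ 4, so the molecular formula is C4H4.

C4H4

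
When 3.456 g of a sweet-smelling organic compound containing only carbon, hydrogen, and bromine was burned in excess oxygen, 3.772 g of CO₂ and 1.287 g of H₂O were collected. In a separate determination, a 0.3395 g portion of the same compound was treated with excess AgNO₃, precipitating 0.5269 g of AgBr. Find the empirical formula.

C3H5Br

mol C = 3.772 g CO₂ ÷ 44.009 g/mol = 0.085710 mol
mol H = 2 × 1.287 g H₂O ÷ 18.015 g/mol = 0.14288 mol
From the AgBr data: mol Br per gram of compound = (0.5269 ÷ 187.772) ÷ 0.3395 = 0.0082653 mol/g, so in the 3.456 g combustion sample mol Br = 0.028565 mol
Divide by the smallest (0.028565 mol): C 3.001, H 5.002, Br 1.000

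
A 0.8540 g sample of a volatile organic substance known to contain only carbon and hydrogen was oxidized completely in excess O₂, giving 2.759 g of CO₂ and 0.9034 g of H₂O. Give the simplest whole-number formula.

C5H8

mol C = 2.759 g CO₂ ÷ 44.009 g/mol = 0.062692 mol
mol H = 2 × 0.9034 g H₂O ÷ 18.015 g/mol = 0.10029 mol
Divide by the smallest (0.062692 mol): C 1.000, H 1.600
Multiplying each by 5 gives whole numbers: C 5.00, H 8.00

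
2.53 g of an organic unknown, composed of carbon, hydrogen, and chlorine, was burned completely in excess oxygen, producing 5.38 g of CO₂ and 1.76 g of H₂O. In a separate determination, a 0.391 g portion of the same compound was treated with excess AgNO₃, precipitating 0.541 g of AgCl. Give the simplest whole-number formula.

mol C = 5.38 g CO₂ ÷ 44.009 g/mol = 0.1222 mol
mol H = 2 × 1.76 g H₂O ÷ 18.015 g/mol = 0.1954 mol
From the AgCl data: mol Cl per gram of compound = (0.541 ÷ 143.318) ÷ 0.391 = 0.009654 mol/g, so in the 2.53 g combustion sample mol Cl = 0.02443 mol
Divide by the smallest (0.02443 mol): C 5.005, H 8.000, Cl 1.000

C5H8Cl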